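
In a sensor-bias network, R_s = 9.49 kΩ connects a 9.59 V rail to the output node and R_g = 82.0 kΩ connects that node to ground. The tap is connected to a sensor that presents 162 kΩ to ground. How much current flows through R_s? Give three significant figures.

I ≈ 0.150 mA

R_g‖R_L = 54.44 kΩ, so the source sees R_s + R_g‖R_L = 63.93 kΩ.
I = 9.59 V / 63.93 kΩ = 0.150 mA.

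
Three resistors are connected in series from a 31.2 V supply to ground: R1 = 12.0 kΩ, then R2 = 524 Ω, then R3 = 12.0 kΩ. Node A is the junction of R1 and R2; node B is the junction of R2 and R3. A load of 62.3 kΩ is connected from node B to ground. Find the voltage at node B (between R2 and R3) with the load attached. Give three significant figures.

At node B, R3 is in parallel with the load: R3‖R_L = 10060 Ω.
Below node A the resistance is R2 + (R3‖R_L) = 10590 Ω, so V_A = 31.2 × 10590/22590 = 14.62 V.
Then V_B = V_A × (R3‖R_L)/(R2 + R3‖R_L) = 14.62 × 10060/10590 = 13.9 V.

V ≈ 13.9 V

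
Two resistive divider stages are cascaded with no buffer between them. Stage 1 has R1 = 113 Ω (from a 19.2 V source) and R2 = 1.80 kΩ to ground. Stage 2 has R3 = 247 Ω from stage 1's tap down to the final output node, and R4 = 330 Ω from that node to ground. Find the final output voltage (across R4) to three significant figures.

Stage 2 presents R3+R4 = 577.0 Ω as a load on stage 1's tap.
Stage 1's lower leg becomes R2‖(R3+R4) = 436.9 Ω, so V_mid = 19.2 × 436.9/549.9 = 15.25 V.
Stage 2 is itself unloaded: V_out = V_mid × R4/(R3+R4) = 15.25 × 330/577.0 = 8.72 V.

V_out ≈ 8.72 V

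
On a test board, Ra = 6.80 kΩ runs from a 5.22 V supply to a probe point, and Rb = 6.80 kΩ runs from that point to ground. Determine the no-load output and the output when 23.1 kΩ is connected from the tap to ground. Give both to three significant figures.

Open-circuit: V = 5.22 × 6.80/(6.80 + 6.80) = 2.61 V.
With the load, Rb becomes Rb‖R_L = 5.254 kΩ, so V = 5.22 × 5.254/12.05 = 2.28 V.

Unloaded: 2.61 V; loaded: 2.28 V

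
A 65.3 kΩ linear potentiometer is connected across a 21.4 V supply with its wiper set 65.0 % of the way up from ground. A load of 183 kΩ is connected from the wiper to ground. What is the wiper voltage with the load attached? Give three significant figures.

The wiper splits the pot into (1−α)R = 22.86 kΩ above and αR = 42.45 kΩ below.
Lower section ‖ load = 34.45 kΩ.
V_wiper = 21.4 × 34.45/(22.86 + 34.45) = 12.9 V.

V ≈ 12.9 V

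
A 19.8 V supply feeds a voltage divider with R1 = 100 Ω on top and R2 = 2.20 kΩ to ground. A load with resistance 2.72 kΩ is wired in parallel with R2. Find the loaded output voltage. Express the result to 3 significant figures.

The load sits in parallel with R2: R2‖R_L = (2200 × 2720) / (2200 + 2720) = 1216 Ω.
V_out = 19.8 × 1216 / (100 + 1216) = 19.8 × 1216/1316 = 18.3 V.
(Unloaded it would have been 18.9 V.)

V_out ≈ 18.3 V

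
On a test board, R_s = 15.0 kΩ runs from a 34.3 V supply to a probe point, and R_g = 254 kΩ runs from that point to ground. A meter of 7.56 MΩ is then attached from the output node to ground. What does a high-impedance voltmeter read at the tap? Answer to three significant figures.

V_out ≈ 32.3 V

The load sits in parallel with R_g: R_g‖R_L = (254 × 7560) / (254 + 7560) = 245.7 kΩ.
V_out = 34.3 × 245.7 / (15.0 + 245.7) = 34.3 × 245.7/260.7 = 32.3 V.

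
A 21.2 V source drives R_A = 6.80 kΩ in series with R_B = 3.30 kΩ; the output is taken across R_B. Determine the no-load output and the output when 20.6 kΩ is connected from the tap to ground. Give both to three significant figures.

Unloaded: 6.93 V; loaded: 6.25 V

Open-circuit: V = 21.2 × 3.30/(6.80 + 3.30) = 6.93 V.
With the load, R_B becomes R_B‖R_L = 2.844 kΩ, so V = 21.2 × 2.844/9.644 = 6.25 V.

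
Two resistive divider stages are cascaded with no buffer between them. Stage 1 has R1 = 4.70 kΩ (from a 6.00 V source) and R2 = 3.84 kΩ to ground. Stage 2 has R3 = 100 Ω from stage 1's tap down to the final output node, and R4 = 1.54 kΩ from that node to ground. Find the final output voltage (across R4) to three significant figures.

V_out ≈ 1.11 V

Stage 2 presents R3+R4 = 1640 Ω as a load on stage 1's tap.
Stage 1's lower leg becomes R2‖(R3+R4) = 1149 Ω, so V_mid = 6.00 × 1149/5849 = 1.179 V.
Stage 2 is itself unloaded: V_out = V_mid × R4/(R3+R4) = 1.179 × 1540/1640 = 1.11 V.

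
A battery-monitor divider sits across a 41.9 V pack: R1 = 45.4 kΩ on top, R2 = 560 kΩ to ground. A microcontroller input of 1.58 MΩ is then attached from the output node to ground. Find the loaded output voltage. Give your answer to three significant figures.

V_out ≈ 37.8 V

The load sits in parallel with R2: R2‖R_L = (560 × 1580) / (560 + 1580) = 413.5 kΩ.
V_out = 41.9 × 413.5 / (45.4 + 413.5) = 41.9 × 413.5/458.9 = 37.8 V.
(Unloaded it would have been 38.8 V.)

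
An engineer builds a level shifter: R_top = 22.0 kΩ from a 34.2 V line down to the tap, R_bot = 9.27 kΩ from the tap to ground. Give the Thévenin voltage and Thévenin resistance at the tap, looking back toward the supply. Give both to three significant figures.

V_th is the open-circuit tap voltage: 34.2 × 9.27/(22.0 + 9.27) = 10.1 V.
With the supply zeroed, R_top and R_bot appear in parallel from the tap: R_th = R_top‖R_bot = (22.0 × 9.27)/31.27 = 6.52 kΩ.

V_th = 10.1 V, R_th = 6.52 kΩ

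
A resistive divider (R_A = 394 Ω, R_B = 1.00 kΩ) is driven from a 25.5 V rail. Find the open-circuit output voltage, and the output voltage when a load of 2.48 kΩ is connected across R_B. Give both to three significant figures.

Unloaded: 18.3 V; loaded: 16.4 V

Open-circuit: V = 25.5 × 1000/(394 + 1000) = 18.3 V.
With the load, R_B becomes R_B‖R_L = 712.6 Ω, so V = 25.5 × 712.6/1107 = 16.4 V.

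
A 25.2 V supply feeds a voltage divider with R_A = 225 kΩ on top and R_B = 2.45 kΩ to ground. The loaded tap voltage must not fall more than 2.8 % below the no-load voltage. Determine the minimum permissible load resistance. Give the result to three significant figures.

Output resistance R_th = R_A‖R_B = (225 × 2.45)/227.4 = 2.424 kΩ.
The fractional drop is R_th/(R_th + R_L); requiring this ≤ 0.0280 gives R_L ≥ R_th(1/0.0280 − 1) = 2.424 × 34.71 = 84.1 kΩ.

R_L(min) ≈ 84.1 kΩ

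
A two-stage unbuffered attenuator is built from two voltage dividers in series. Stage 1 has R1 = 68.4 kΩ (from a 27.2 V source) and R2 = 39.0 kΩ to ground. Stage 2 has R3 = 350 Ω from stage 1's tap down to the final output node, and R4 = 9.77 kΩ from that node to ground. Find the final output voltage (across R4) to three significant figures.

Stage 2 presents R3+R4 = 10120 Ω as a load on stage 1's tap.
Stage 1's lower leg becomes R2‖(R3+R4) = 8035 Ω, so V_mid = 27.2 × 8035/76440 = 2.859 V.
Stage 2 is itself unloaded: V_out = V_mid × R4/(R3+R4) = 2.859 × 9770/10120 = 2.76 V.

V_out ≈ 2.76 V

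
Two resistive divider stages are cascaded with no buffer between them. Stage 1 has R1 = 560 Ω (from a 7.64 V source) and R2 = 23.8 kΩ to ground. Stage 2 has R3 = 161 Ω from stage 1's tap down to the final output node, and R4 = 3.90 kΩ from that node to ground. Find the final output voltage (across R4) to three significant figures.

Stage 2 presents R3+R4 = 4061 Ω as a load on stage 1's tap.
Stage 1's lower leg becomes R2‖(R3+R4) = 3469 Ω, so V_mid = 7.64 × 3469/4029 = 6.578 V.
Stage 2 is itself unloaded: V_out = V_mid × R4/(R3+R4) = 6.578 × 3900/4061 = 6.32 V.

V_out ≈ 6.32 V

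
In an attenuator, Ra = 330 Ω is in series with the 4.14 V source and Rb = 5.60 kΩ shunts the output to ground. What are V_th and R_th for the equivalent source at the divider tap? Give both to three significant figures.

V_th = 3.91 V, R_th = 312 Ω

V_th is the open-circuit tap voltage: 4.14 × 5600/(330 + 5600) = 3.91 V.
With the supply zeroed, Ra and Rb appear in parallel from the tap: R_th = Ra‖Rb = (330 × 5600)/5930 = 312 Ω.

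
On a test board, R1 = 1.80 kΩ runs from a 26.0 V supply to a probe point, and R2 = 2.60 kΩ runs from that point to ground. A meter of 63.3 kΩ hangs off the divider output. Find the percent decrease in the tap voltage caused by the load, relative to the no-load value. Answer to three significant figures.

The divider's output (Thévenin) resistance is R1‖R2 = 1.064 kΩ.
Fractional drop under load = R_th/(R_th + R_L) = 1.064 / (1.064 + 63.3) = 0.01653.
So the output falls by 1.65 %.

1.65 %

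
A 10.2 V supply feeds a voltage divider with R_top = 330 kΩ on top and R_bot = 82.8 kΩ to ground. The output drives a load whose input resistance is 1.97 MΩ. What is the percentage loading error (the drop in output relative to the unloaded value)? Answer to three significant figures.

The divider's output (Thévenin) resistance is R_top‖R_bot = 66.19 kΩ.
Fractional drop under load = R_th/(R_th + R_L) = 66.19 / (66.19 + 1970) = 0.03251.
So the output falls by 3.25 %.

3.25 %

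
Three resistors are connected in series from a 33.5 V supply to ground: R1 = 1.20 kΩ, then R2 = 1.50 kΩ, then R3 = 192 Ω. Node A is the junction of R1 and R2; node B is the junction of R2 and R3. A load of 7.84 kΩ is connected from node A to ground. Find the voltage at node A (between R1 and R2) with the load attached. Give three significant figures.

V ≈ 18.0 V

Below node A the series string R2+R3 = 1692 Ω sits in parallel with the 7840 Ω load: 1392 Ω.
V_A = 33.5 × 1392/(1200 + 1392) = 18.0 V.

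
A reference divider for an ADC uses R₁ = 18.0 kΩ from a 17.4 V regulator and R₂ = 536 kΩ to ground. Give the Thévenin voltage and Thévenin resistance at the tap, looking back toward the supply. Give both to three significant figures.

V_th is the open-circuit tap voltage: 17.4 × 536/(18.0 + 536) = 16.8 V.
With the supply zeroed, R₁ and R₂ appear in parallel from the tap: R_th = R₁‖R₂ = (18.0 × 536)/554.0 = 17.4 kΩ.

V_th = 16.8 V, R_th = 17.4 kΩ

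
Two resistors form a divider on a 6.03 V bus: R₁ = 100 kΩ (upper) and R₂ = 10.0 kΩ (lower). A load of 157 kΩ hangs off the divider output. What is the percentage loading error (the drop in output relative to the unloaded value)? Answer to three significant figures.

The divider's output (Thévenin) resistance is R₁‖R₂ = 9.091 kΩ.
Fractional drop under load = R_th/(R_th + R_L) = 9.091 / (9.091 + 157) = 0.05473.
So the output falls by 5.47 %.

5.47 %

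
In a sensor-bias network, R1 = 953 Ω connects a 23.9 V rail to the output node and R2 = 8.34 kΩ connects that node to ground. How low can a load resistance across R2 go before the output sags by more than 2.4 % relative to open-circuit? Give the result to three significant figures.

Output resistance R_th = R1‖R2 = (953 × 8340)/9293 = 855.3 Ω.
The fractional drop is R_th/(R_th + R_L); requiring this ≤ 0.0240 gives R_L ≥ R_th(1/0.0240 − 1) = 855.3 × 40.67 = 34.8 kΩ.

R_L(min) ≈ 34.8 kΩ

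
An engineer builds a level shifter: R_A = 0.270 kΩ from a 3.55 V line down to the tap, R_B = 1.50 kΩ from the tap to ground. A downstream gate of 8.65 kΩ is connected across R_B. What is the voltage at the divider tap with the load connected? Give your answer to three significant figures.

The load sits in parallel with R_B: R_B‖R_L = (1500 × 8650) / (1500 + 8650) = 1278 Ω.
V_out = 3.55 × 1278 / (270 + 1278) = 3.55 × 1278/1548 = 2.93 V.
(Unloaded it would have been 3.01 V.)

V_out ≈ 2.93 V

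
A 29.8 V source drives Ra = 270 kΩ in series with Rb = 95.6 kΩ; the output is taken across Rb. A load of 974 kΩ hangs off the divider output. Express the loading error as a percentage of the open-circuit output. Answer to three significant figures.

6.76 %

The divider's output (Thévenin) resistance is Ra‖Rb = 70.60 kΩ.
Fractional drop under load = R_th/(R_th + R_L) = 70.60 / (70.60 + 974) = 0.06759.
So the output falls by 6.76 %.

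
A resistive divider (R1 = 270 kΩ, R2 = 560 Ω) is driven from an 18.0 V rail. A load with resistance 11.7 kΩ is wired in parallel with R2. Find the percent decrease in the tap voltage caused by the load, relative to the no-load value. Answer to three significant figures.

4.56 %

The divider's output (Thévenin) resistance is R1‖R2 = 558.8 Ω.
Fractional drop under load = R_th/(R_th + R_L) = 558.8 / (558.8 + 11700) = 0.04559.
So the output falls by 4.56 %.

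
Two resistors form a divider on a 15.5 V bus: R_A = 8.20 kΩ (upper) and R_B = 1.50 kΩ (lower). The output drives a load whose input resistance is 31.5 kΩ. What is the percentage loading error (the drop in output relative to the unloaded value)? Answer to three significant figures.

The divider's output (Thévenin) resistance is R_A‖R_B = 1.268 kΩ.
Fractional drop under load = R_th/(R_th + R_L) = 1.268 / (1.268 + 31.5) = 0.03870.
So the output falls by 3.87 %.

3.87 %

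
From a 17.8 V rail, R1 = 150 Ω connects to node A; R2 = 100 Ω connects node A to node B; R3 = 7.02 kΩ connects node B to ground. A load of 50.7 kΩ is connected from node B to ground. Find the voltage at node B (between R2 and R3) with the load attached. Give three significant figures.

V ≈ 17.1 V

At node B, R3 is in parallel with the load: R3‖R_L = 6166 Ω.
Below node A the resistance is R2 + (R3‖R_L) = 6266 Ω, so V_A = 17.8 × 6266/6416 = 17.38 V.
Then V_B = V_A × (R3‖R_L)/(R2 + R3‖R_L) = 17.38 × 6166/6266 = 17.1 V.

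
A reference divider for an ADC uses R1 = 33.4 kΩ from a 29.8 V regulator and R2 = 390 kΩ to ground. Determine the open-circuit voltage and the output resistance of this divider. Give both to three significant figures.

V_th = 27.4 V, R_th = 30.8 kΩ

V_th is the open-circuit tap voltage: 29.8 × 390/(33.4 + 390) = 27.4 V.
With the supply zeroed, R1 and R2 appear in parallel from the tap: R_th = R1‖R2 = (33.4 × 390)/423.4 = 30.8 kΩ.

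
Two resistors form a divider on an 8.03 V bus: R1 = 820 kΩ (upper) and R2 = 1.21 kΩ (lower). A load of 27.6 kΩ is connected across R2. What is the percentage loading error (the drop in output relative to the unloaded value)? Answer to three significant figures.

4.19 %

The divider's output (Thévenin) resistance is R1‖R2 = 1.208 kΩ.
Fractional drop under load = R_th/(R_th + R_L) = 1.208 / (1.208 + 27.6) = 0.04194.
So the output falls by 4.19 %.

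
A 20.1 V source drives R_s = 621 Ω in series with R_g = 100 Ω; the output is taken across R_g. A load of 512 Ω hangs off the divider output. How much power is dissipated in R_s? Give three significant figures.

P ≈ 505 mW

Total resistance from the source is R_s + (R_g‖R_L) = 704.7 Ω, so I = 20.1/704.7 Ω = 28.52 mA.
P = I²·R_s = (28.52 mA)² × 621 Ω = 505 mW.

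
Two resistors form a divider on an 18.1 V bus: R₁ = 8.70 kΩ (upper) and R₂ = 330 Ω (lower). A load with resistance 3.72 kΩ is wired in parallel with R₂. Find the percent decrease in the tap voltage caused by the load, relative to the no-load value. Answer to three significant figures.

7.87 %

The divider's output (Thévenin) resistance is R₁‖R₂ = 317.9 Ω.
Fractional drop under load = R_th/(R_th + R_L) = 317.9 / (317.9 + 3720) = 0.07874.
So the output falls by 7.87 %.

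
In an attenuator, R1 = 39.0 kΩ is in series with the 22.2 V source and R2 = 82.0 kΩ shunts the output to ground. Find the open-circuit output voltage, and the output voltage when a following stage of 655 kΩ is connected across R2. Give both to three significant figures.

Open-circuit: V = 22.2 × 82.0/(39.0 + 82.0) = 15.0 V.
With the load, R2 becomes R2‖R_L = 72.88 kΩ, so V = 22.2 × 72.88/111.9 = 14.5 V.

Unloaded: 15.0 V; loaded: 14.5 V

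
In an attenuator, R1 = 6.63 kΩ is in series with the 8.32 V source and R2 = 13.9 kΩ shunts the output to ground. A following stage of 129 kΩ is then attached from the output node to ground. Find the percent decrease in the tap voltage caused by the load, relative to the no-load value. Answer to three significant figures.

The divider's output (Thévenin) resistance is R1‖R2 = 4.489 kΩ.
Fractional drop under load = R_th/(R_th + R_L) = 4.489 / (4.489 + 129) = 0.03363.
So the output falls by 3.36 %.

3.36 %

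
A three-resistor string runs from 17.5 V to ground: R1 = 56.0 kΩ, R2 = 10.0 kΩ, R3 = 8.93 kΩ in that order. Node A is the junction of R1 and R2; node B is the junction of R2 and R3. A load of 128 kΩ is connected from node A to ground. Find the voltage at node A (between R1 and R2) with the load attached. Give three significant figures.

V ≈ 3.98 V

Below node A the series string R2+R3 = 18.93 kΩ sits in parallel with the 128 kΩ load: 16.49 kΩ.
V_A = 17.5 × 16.49/(56.0 + 16.49) = 3.98 V.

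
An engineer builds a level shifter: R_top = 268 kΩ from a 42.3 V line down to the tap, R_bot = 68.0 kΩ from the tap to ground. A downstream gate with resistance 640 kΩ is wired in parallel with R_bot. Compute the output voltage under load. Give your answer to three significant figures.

The load sits in parallel with R_bot: R_bot‖R_L = (68.0 × 640) / (68.0 + 640) = 61.47 kΩ.
V_out = 42.3 × 61.47 / (268 + 61.47) = 42.3 × 61.47/329.5 = 7.89 V.

V_out ≈ 7.89 V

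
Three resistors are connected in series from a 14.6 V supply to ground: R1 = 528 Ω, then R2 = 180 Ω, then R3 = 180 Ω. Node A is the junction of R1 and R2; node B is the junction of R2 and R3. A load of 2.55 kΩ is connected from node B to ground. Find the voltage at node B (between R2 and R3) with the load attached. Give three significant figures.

V ≈ 2.80 V

At node B, R3 is in parallel with the load: R3‖R_L = 168.1 Ω.
Below node A the resistance is R2 + (R3‖R_L) = 348.1 Ω, so V_A = 14.6 × 348.1/876.1 = 5.801 V.
Then V_B = V_A × (R3‖R_L)/(R2 + R3‖R_L) = 5.801 × 168.1/348.1 = 2.80 V.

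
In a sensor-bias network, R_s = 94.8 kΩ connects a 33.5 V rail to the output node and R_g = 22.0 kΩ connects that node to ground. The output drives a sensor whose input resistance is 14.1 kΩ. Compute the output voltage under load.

The load sits in parallel with R_g: R_g‖R_L = (22.0 × 14.1) / (22.0 + 14.1) = 8.593 kΩ.
V_out = 33.5 × 8.593 / (94.8 + 8.593) = 33.5 × 8.593/103.4 = 2.78 V.

V_out ≈ 2.78 V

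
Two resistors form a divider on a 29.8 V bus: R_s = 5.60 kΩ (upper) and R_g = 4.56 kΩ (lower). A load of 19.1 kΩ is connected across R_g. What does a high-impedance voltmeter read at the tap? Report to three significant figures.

V_out ≈ 11.8 V

The load sits in parallel with R_g: R_g‖R_L = (4.56 × 19.1) / (4.56 + 19.1) = 3.681 kΩ.
V_out = 29.8 × 3.681 / (5.60 + 3.681) = 29.8 × 3.681/9.281 = 11.8 V.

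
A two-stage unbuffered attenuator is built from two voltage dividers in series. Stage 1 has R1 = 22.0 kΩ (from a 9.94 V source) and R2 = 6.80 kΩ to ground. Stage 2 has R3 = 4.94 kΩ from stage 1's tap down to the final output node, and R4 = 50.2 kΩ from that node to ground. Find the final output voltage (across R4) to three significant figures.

Stage 2 presents R3+R4 = 55.14 kΩ as a load on stage 1's tap.
Stage 1's lower leg becomes R2‖(R3+R4) = 6.053 kΩ, so V_mid = 9.94 × 6.053/28.05 = 2.145 V.
Stage 2 is itself unloaded: V_out = V_mid × R4/(R3+R4) = 2.145 × 50.2/55.14 = 1.95 V.

V_out ≈ 1.95 V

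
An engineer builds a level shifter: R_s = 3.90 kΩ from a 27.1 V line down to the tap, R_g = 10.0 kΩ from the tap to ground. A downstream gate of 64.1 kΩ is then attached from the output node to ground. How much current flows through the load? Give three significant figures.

R_g‖R_L = 8.650 kΩ; V_out = 27.1 × 8.650/12.55 = 18.68 V.
I_L = V_out / R_L = 18.68 / 64.1 kΩ = 0.291 mA.

I_L ≈ 0.291 mA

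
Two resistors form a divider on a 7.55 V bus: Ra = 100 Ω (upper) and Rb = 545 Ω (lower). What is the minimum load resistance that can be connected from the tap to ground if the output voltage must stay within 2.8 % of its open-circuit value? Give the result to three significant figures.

R_L(min) ≈ 2.93 kΩ

Output resistance R_th = Ra‖Rb = (100 × 545)/645.0 = 84.50 Ω.
The fractional drop is R_th/(R_th + R_L); requiring this ≤ 0.0280 gives R_L ≥ R_th(1/0.0280 − 1) = 84.50 × 34.71 = 2.93 kΩ.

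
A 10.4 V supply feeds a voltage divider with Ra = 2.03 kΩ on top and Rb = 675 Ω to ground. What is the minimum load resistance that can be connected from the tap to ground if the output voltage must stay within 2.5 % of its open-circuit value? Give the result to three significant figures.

R_L(min) ≈ 19.8 kΩ

Output resistance R_th = Ra‖Rb = (2030 × 675)/2705 = 506.6 Ω.
The fractional drop is R_th/(R_th + R_L); requiring this ≤ 0.0250 gives R_L ≥ R_th(1/0.0250 − 1) = 506.6 × 39.00 = 19.8 kΩ.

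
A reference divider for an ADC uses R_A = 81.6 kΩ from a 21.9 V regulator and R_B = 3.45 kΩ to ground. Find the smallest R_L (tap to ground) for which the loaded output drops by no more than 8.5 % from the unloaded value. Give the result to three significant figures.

R_L(min) ≈ 35.6 kΩ

Output resistance R_th = R_A‖R_B = (81.6 × 3.45)/85.05 = 3.310 kΩ.
The fractional drop is R_th/(R_th + R_L); requiring this ≤ 0.0850 gives R_L ≥ R_th(1/0.0850 − 1) = 3.310 × 10.76 = 35.6 kΩ.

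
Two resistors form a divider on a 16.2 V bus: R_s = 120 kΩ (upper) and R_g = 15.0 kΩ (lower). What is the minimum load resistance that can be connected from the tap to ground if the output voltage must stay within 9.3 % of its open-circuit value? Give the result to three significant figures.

Output resistance R_th = R_s‖R_g = (120 × 15.0)/135.0 = 13.33 kΩ.
The fractional drop is R_th/(R_th + R_L); requiring this ≤ 0.0930 gives R_L ≥ R_th(1/0.0930 − 1) = 13.33 × 9.753 = 130 kΩ.

R_L(min) ≈ 130 kΩ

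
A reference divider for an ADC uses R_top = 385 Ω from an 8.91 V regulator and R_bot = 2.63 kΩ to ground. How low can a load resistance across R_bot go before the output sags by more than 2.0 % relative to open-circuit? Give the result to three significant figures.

Output resistance R_th = R_top‖R_bot = (385 × 2630)/3015 = 335.8 Ω.
The fractional drop is R_th/(R_th + R_L); requiring this ≤ 0.0200 gives R_L ≥ R_th(1/0.0200 − 1) = 335.8 × 49.00 = 16.5 kΩ.

R_L(min) ≈ 16.5 kΩ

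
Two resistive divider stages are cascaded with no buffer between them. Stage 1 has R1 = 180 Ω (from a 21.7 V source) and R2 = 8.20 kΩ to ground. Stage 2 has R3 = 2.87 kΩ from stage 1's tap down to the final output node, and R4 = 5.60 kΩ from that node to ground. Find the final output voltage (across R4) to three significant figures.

V_out ≈ 13.8 V

Stage 2 presents R3+R4 = 8470 Ω as a load on stage 1's tap.
Stage 1's lower leg becomes R2‖(R3+R4) = 4166 Ω, so V_mid = 21.7 × 4166/4346 = 20.80 V.
Stage 2 is itself unloaded: V_out = V_mid × R4/(R3+R4) = 20.80 × 5600/8470 = 13.8 V.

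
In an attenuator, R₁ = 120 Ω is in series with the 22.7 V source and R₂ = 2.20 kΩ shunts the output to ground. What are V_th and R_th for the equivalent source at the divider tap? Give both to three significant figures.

V_th = 21.5 V, R_th = 114 Ω

V_th is the open-circuit tap voltage: 22.7 × 2200/(120 + 2200) = 21.5 V.
With the supply zeroed, R₁ and R₂ appear in parallel from the tap: R_th = R₁‖R₂ = (120 × 2200)/2320 = 114 Ω.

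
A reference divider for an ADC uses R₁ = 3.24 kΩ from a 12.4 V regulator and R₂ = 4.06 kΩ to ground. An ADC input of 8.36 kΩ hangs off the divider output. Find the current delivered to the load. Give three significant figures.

I_L ≈ 0.679 mA

R₂‖R_L = 2.733 kΩ; V_out = 12.4 × 2.733/5.973 = 5.674 V.
I_L = V_out / R_L = 5.674 / 8.36 kΩ = 0.679 mA.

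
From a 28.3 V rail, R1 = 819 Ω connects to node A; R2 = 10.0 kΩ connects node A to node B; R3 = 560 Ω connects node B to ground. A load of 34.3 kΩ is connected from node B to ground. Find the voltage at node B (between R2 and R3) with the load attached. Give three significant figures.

At node B, R3 is in parallel with the load: R3‖R_L = 551.0 Ω.
Below node A the resistance is R2 + (R3‖R_L) = 10550 Ω, so V_A = 28.3 × 10550/11370 = 26.26 V.
Then V_B = V_A × (R3‖R_L)/(R2 + R3‖R_L) = 26.26 × 551.0/10550 = 1.37 V.

V ≈ 1.37 V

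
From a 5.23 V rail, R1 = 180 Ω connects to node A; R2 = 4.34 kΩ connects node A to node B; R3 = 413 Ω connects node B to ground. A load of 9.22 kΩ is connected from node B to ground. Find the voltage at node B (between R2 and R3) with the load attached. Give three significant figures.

At node B, R3 is in parallel with the load: R3‖R_L = 395.3 Ω.
Below node A the resistance is R2 + (R3‖R_L) = 4735 Ω, so V_A = 5.23 × 4735/4915 = 5.038 V.
Then V_B = V_A × (R3‖R_L)/(R2 + R3‖R_L) = 5.038 × 395.3/4735 = 0.421 V.

V ≈ 0.421 V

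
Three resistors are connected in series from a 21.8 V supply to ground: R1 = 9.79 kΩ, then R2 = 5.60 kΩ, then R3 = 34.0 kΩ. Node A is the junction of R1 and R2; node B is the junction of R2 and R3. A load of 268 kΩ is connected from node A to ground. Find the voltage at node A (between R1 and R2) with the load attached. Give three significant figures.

V ≈ 17.0 V

Below node A the series string R2+R3 = 39.60 kΩ sits in parallel with the 268 kΩ load: 34.50 kΩ.
V_A = 21.8 × 34.50/(9.79 + 34.50) = 17.0 V.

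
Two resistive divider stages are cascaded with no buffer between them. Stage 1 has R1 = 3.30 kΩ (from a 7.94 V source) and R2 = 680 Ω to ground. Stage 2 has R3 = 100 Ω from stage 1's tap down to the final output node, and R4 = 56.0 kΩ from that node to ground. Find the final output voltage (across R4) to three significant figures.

Stage 2 presents R3+R4 = 56100 Ω as a load on stage 1's tap.
Stage 1's lower leg becomes R2‖(R3+R4) = 671.9 Ω, so V_mid = 7.94 × 671.9/3972 = 1.343 V.
Stage 2 is itself unloaded: V_out = V_mid × R4/(R3+R4) = 1.343 × 56000/56100 = 1.34 V.

V_out ≈ 1.34 V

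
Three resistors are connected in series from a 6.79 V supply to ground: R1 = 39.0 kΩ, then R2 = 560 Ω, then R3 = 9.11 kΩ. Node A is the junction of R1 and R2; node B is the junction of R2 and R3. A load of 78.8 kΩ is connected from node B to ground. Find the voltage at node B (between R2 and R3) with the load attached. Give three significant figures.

At node B, R3 is in parallel with the load: R3‖R_L = 8166 Ω.
Below node A the resistance is R2 + (R3‖R_L) = 8726 Ω, so V_A = 6.79 × 8726/47730 = 1.241 V.
Then V_B = V_A × (R3‖R_L)/(R2 + R3‖R_L) = 1.241 × 8166/8726 = 1.16 V.

V ≈ 1.16 V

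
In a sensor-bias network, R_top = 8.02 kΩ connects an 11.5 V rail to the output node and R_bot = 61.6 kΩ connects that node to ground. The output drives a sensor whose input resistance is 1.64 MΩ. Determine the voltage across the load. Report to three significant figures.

V_out ≈ 10.1 V

The load sits in parallel with R_bot: R_bot‖R_L = (61.6 × 1640) / (61.6 + 1640) = 59.37 kΩ.
V_out = 11.5 × 59.37 / (8.02 + 59.37) = 11.5 × 59.37/67.39 = 10.1 V.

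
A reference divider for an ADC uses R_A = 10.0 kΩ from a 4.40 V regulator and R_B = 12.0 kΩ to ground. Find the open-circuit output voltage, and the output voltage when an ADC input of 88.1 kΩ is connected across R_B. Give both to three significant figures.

Unloaded: 2.40 V; loaded: 2.26 V

Open-circuit: V = 4.40 × 12.0/(10.0 + 12.0) = 2.40 V.
With the load, R_B becomes R_B‖R_L = 10.56 kΩ, so V = 4.40 × 10.56/20.56 = 2.26 V.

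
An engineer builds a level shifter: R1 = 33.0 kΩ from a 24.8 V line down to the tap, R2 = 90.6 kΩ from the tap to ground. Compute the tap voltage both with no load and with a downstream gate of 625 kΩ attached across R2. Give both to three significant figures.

Unloaded: 18.2 V; loaded: 17.5 V

Open-circuit: V = 24.8 × 90.6/(33.0 + 90.6) = 18.2 V.
With the load, R2 becomes R2‖R_L = 79.13 kΩ, so V = 24.8 × 79.13/112.1 = 17.5 V.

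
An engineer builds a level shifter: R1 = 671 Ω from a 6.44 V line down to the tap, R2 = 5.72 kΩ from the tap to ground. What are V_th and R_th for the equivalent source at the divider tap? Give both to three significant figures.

V_th = 5.76 V, R_th = 601 Ω

V_th is the open-circuit tap voltage: 6.44 × 5720/(671 + 5720) = 5.76 V.
With the supply zeroed, R1 and R2 appear in parallel from the tap: R_th = R1‖R2 = (671 × 5720)/6391 = 601 Ω.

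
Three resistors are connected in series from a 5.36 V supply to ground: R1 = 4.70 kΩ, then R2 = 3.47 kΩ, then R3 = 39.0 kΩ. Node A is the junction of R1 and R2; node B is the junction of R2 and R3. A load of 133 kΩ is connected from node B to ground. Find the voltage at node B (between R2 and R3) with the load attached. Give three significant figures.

V ≈ 4.22 V

At node B, R3 is in parallel with the load: R3‖R_L = 30.16 kΩ.
Below node A the resistance is R2 + (R3‖R_L) = 33.63 kΩ, so V_A = 5.36 × 33.63/38.33 = 4.703 V.
Then V_B = V_A × (R3‖R_L)/(R2 + R3‖R_L) = 4.703 × 30.16/33.63 = 4.22 V.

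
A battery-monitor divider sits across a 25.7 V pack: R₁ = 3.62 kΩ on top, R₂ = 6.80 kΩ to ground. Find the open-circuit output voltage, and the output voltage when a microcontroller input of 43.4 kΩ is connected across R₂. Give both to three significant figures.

Unloaded: 16.8 V; loaded: 15.9 V

Open-circuit: V = 25.7 × 6.80/(3.62 + 6.80) = 16.8 V.
With the load, R₂ becomes R₂‖R_L = 5.879 kΩ, so V = 25.7 × 5.879/9.499 = 15.9 V.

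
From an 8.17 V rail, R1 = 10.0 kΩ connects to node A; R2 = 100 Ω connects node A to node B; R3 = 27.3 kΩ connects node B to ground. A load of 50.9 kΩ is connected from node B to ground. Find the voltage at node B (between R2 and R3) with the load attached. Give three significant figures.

At node B, R3 is in parallel with the load: R3‖R_L = 17770 Ω.
Below node A the resistance is R2 + (R3‖R_L) = 17870 Ω, so V_A = 8.17 × 17870/27870 = 5.238 V.
Then V_B = V_A × (R3‖R_L)/(R2 + R3‖R_L) = 5.238 × 17770/17870 = 5.21 V.

V ≈ 5.21 V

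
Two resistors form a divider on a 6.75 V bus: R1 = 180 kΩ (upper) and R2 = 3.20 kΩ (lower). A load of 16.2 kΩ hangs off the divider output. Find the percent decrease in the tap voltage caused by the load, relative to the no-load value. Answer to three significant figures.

16.3 %

The divider's output (Thévenin) resistance is R1‖R2 = 3.144 kΩ.
Fractional drop under load = R_th/(R_th + R_L) = 3.144 / (3.144 + 16.2) = 0.1625.
So the output falls by 16.3 %.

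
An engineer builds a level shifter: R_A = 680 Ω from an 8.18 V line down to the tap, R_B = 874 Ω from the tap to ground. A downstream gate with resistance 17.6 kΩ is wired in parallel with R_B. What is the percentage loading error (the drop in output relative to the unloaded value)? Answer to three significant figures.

The divider's output (Thévenin) resistance is R_A‖R_B = 382.4 Ω.
Fractional drop under load = R_th/(R_th + R_L) = 382.4 / (382.4 + 17600) = 0.02127.
So the output falls by 2.13 %.

2.13 %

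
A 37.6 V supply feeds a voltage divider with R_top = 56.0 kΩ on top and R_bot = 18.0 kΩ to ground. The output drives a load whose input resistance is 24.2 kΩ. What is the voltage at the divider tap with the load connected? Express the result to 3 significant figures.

V_out ≈ 5.85 V

The load sits in parallel with R_bot: R_bot‖R_L = (18.0 × 24.2) / (18.0 + 24.2) = 10.32 kΩ.
V_out = 37.6 × 10.32 / (56.0 + 10.32) = 37.6 × 10.32/66.32 = 5.85 V.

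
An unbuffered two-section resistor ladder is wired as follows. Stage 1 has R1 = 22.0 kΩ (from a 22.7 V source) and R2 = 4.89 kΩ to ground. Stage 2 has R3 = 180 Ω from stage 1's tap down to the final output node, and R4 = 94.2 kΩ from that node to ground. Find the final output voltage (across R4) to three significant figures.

V_out ≈ 3.95 V

Stage 2 presents R3+R4 = 94380 Ω as a load on stage 1's tap.
Stage 1's lower leg becomes R2‖(R3+R4) = 4649 Ω, so V_mid = 22.7 × 4649/26650 = 3.960 V.
Stage 2 is itself unloaded: V_out = V_mid × R4/(R3+R4) = 3.960 × 94200/94380 = 3.95 V.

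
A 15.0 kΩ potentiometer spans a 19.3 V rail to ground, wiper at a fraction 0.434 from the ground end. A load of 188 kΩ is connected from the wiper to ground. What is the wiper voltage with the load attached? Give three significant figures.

The wiper splits the pot into (1−α)R = 8.490 kΩ above and αR = 6.510 kΩ below.
Lower section ‖ load = 6.292 kΩ.
V_wiper = 19.3 × 6.292/(8.490 + 6.292) = 8.22 V.

V ≈ 8.22 V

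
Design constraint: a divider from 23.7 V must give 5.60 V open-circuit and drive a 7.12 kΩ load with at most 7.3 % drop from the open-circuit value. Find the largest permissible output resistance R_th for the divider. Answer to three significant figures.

R_th ≤ 561 Ω

Loading drop = R_th/(R_th + R_L) ≤ 0.0730, so R_th ≤ R_L · ε/(1−ε) = 7.12 kΩ × 0.0730/0.9270 = 561 Ω.
(Any R1, R2 with R2/(R1+R2) = 0.236 and R1‖R2 ≤ 561 Ω will meet the spec.)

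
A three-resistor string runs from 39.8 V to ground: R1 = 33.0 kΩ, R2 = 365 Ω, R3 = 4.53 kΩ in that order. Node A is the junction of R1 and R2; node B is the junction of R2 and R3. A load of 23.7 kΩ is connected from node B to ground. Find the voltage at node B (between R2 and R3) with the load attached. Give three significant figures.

At node B, R3 is in parallel with the load: R3‖R_L = 3803 Ω.
Below node A the resistance is R2 + (R3‖R_L) = 4168 Ω, so V_A = 39.8 × 4168/37170 = 4.463 V.
Then V_B = V_A × (R3‖R_L)/(R2 + R3‖R_L) = 4.463 × 3803/4168 = 4.07 V.

V ≈ 4.07 V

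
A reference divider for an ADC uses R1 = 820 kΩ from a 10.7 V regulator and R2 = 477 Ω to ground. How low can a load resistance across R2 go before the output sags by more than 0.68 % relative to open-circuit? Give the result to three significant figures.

Output resistance R_th = R1‖R2 = (820000 × 477)/820500 = 476.7 Ω.
The fractional drop is R_th/(R_th + R_L); requiring this ≤ 0.00680 gives R_L ≥ R_th(1/0.00680 − 1) = 476.7 × 146.1 = 69.6 kΩ.

R_L(min) ≈ 69.6 kΩ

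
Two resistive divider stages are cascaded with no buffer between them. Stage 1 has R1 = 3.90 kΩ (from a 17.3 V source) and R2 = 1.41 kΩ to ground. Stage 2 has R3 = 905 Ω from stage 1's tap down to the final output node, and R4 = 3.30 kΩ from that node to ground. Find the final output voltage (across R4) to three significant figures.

V_out ≈ 2.89 V

Stage 2 presents R3+R4 = 4205 Ω as a load on stage 1's tap.
Stage 1's lower leg becomes R2‖(R3+R4) = 1056 Ω, so V_mid = 17.3 × 1056/4956 = 3.686 V.
Stage 2 is itself unloaded: V_out = V_mid × R4/(R3+R4) = 3.686 × 3300/4205 = 2.89 V.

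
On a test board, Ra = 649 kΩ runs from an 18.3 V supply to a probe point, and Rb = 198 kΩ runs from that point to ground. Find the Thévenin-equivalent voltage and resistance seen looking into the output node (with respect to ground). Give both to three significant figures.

V_th is the open-circuit tap voltage: 18.3 × 198/(649 + 198) = 4.28 V.
With the supply zeroed, Ra and Rb appear in parallel from the tap: R_th = Ra‖Rb = (649 × 198)/847.0 = 152 kΩ.

V_th = 4.28 V, R_th = 152 kΩ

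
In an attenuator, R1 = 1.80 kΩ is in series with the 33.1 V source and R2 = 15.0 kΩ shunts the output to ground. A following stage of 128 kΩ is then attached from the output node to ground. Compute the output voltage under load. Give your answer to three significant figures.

The load sits in parallel with R2: R2‖R_L = (15.0 × 128) / (15.0 + 128) = 13.43 kΩ.
V_out = 33.1 × 13.43 / (1.80 + 13.43) = 33.1 × 13.43/15.23 = 29.2 V.

V_out ≈ 29.2 V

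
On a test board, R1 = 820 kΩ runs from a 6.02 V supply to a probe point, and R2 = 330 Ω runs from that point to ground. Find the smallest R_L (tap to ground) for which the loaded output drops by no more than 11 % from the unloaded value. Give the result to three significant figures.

Output resistance R_th = R1‖R2 = (820000 × 330)/820300 = 329.9 Ω.
The fractional drop is R_th/(R_th + R_L); requiring this ≤ 0.110 gives R_L ≥ R_th(1/0.110 − 1) = 329.9 × 8.091 = 2.67 kΩ.

R_L(min) ≈ 2.67 kΩ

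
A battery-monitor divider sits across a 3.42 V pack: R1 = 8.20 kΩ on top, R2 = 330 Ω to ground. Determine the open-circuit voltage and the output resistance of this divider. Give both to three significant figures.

V_th is the open-circuit tap voltage: 3.42 × 330/(8200 + 330) = 0.132 V.
With the supply zeroed, R1 and R2 appear in parallel from the tap: R_th = R1‖R2 = (8200 × 330)/8530 = 317 Ω.

V_th = 0.132 V, R_th = 317 Ω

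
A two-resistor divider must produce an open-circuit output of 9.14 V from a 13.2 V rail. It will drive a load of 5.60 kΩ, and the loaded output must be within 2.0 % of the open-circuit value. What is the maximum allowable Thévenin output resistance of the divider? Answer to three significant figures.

Loading drop = R_th/(R_th + R_L) ≤ 0.0200, so R_th ≤ R_L · ε/(1−ε) = 5.60 kΩ × 0.0200/0.9800 = 114 Ω.

R_th ≤ 114 Ω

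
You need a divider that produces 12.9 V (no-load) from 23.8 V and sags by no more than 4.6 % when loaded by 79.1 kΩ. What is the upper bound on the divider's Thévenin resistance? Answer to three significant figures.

Loading drop = R_th/(R_th + R_L) ≤ 0.0460, so R_th ≤ R_L · ε/(1−ε) = 79.1 kΩ × 0.0460/0.9540 = 3.81 kΩ.

R_th ≤ 3.81 kΩ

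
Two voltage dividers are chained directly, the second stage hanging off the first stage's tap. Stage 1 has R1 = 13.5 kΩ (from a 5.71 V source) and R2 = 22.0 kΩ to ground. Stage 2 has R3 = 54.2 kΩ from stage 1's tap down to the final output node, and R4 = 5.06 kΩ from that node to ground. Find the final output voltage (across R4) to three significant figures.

Stage 2 presents R3+R4 = 59.26 kΩ as a load on stage 1's tap.
Stage 1's lower leg becomes R2‖(R3+R4) = 16.04 kΩ, so V_mid = 5.71 × 16.04/29.54 = 3.101 V.
Stage 2 is itself unloaded: V_out = V_mid × R4/(R3+R4) = 3.101 × 5.06/59.26 = 0.265 V.

V_out ≈ 0.265 V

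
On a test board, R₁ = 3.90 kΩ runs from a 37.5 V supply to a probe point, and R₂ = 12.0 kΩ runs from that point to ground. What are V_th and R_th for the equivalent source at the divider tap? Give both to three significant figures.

V_th = 28.3 V, R_th = 2.94 kΩ

V_th is the open-circuit tap voltage: 37.5 × 12.0/(3.90 + 12.0) = 28.3 V.
With the supply zeroed, R₁ and R₂ appear in parallel from the tap: R_th = R₁‖R₂ = (3.90 × 12.0)/15.90 = 2.94 kΩ.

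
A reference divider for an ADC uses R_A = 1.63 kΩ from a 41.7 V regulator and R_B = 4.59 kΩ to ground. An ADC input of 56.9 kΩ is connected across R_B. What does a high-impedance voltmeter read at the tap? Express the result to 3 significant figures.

The load sits in parallel with R_B: R_B‖R_L = (4.59 × 56.9) / (4.59 + 56.9) = 4.247 kΩ.
V_out = 41.7 × 4.247 / (1.63 + 4.247) = 41.7 × 4.247/5.877 = 30.1 V.

V_out ≈ 30.1 V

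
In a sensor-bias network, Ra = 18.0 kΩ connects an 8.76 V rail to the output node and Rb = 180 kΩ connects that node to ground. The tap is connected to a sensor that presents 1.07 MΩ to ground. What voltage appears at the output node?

The load sits in parallel with Rb: Rb‖R_L = (180 × 1070) / (180 + 1070) = 154.1 kΩ.
V_out = 8.76 × 154.1 / (18.0 + 154.1) = 8.76 × 154.1/172.1 = 7.84 V.
(Unloaded it would have been 7.96 V.)

V_out ≈ 7.84 V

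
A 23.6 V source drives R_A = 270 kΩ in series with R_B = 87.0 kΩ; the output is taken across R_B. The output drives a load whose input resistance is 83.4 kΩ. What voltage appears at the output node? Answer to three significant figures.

V_out ≈ 3.21 V

The load sits in parallel with R_B: R_B‖R_L = (87.0 × 83.4) / (87.0 + 83.4) = 42.58 kΩ.
V_out = 23.6 × 42.58 / (270 + 42.58) = 23.6 × 42.58/312.6 = 3.21 V.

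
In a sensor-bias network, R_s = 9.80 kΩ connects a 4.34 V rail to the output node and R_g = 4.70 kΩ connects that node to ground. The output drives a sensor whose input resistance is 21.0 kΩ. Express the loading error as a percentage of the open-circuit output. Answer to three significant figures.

The divider's output (Thévenin) resistance is R_s‖R_g = 3.177 kΩ.
Fractional drop under load = R_th/(R_th + R_L) = 3.177 / (3.177 + 21.0) = 0.1314.
So the output falls by 13.1 %.

13.1 %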